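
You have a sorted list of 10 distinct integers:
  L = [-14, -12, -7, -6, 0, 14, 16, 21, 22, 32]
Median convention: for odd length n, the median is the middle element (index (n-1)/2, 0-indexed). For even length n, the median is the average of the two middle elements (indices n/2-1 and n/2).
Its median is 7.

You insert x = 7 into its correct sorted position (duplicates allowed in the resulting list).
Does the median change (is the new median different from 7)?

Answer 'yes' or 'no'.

Old median = 7
Insert x = 7
New median = 7
Changed? no

Answer: no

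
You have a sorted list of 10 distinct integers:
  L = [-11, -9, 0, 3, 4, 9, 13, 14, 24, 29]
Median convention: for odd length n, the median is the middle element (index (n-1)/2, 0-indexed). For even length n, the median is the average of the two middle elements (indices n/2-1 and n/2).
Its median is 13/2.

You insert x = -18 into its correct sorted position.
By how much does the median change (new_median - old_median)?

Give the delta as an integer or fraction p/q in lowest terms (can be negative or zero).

Old median = 13/2
After inserting x = -18: new sorted = [-18, -11, -9, 0, 3, 4, 9, 13, 14, 24, 29]
New median = 4
Delta = 4 - 13/2 = -5/2

Answer: -5/2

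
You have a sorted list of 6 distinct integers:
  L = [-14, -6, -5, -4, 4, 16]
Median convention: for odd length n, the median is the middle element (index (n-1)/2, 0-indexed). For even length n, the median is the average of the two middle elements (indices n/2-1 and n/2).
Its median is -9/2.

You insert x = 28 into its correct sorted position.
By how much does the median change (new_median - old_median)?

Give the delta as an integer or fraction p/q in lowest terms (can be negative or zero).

Old median = -9/2
After inserting x = 28: new sorted = [-14, -6, -5, -4, 4, 16, 28]
New median = -4
Delta = -4 - -9/2 = 1/2

Answer: 1/2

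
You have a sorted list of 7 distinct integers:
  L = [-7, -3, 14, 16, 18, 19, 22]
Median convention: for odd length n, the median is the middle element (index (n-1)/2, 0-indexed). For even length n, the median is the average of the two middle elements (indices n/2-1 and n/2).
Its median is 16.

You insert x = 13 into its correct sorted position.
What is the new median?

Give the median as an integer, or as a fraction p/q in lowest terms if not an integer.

Old list (sorted, length 7): [-7, -3, 14, 16, 18, 19, 22]
Old median = 16
Insert x = 13
Old length odd (7). Middle was index 3 = 16.
New length even (8). New median = avg of two middle elements.
x = 13: 2 elements are < x, 5 elements are > x.
New sorted list: [-7, -3, 13, 14, 16, 18, 19, 22]
New median = 15

Answer: 15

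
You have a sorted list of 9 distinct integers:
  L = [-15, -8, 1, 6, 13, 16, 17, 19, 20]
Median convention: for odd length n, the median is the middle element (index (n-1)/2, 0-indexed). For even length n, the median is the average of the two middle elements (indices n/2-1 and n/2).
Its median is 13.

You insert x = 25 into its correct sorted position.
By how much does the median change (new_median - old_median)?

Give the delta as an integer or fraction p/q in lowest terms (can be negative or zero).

Old median = 13
After inserting x = 25: new sorted = [-15, -8, 1, 6, 13, 16, 17, 19, 20, 25]
New median = 29/2
Delta = 29/2 - 13 = 3/2

Answer: 3/2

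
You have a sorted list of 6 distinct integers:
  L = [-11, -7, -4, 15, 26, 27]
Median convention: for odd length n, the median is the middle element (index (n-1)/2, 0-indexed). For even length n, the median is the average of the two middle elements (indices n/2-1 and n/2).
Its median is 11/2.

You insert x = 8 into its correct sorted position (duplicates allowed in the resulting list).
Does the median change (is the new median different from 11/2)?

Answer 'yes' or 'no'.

Answer: yes

Derivation:
Old median = 11/2
Insert x = 8
New median = 8
Changed? yes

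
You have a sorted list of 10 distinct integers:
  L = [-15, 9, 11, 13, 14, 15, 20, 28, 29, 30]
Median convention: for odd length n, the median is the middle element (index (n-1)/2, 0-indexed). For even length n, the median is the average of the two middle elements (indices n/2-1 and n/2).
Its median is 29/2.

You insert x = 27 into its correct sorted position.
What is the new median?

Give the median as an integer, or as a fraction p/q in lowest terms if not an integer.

Old list (sorted, length 10): [-15, 9, 11, 13, 14, 15, 20, 28, 29, 30]
Old median = 29/2
Insert x = 27
Old length even (10). Middle pair: indices 4,5 = 14,15.
New length odd (11). New median = single middle element.
x = 27: 7 elements are < x, 3 elements are > x.
New sorted list: [-15, 9, 11, 13, 14, 15, 20, 27, 28, 29, 30]
New median = 15

Answer: 15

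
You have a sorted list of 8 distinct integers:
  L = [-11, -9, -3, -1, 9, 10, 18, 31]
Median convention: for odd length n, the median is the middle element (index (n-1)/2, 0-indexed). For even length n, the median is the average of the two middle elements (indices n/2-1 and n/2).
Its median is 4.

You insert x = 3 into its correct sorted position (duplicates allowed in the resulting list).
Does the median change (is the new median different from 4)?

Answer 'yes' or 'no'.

Old median = 4
Insert x = 3
New median = 3
Changed? yes

Answer: yes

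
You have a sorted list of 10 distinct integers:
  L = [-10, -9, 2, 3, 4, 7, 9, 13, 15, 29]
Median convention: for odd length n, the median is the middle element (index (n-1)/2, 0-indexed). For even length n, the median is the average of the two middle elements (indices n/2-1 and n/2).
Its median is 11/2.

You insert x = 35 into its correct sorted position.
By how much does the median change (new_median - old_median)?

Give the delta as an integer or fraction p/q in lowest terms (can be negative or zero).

Old median = 11/2
After inserting x = 35: new sorted = [-10, -9, 2, 3, 4, 7, 9, 13, 15, 29, 35]
New median = 7
Delta = 7 - 11/2 = 3/2

Answer: 3/2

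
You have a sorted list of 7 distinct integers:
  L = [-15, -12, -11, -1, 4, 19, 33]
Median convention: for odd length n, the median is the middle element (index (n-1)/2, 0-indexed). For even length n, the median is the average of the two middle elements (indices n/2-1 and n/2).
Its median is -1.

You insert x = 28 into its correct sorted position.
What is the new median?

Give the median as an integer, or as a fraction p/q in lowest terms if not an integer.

Answer: 3/2

Derivation:
Old list (sorted, length 7): [-15, -12, -11, -1, 4, 19, 33]
Old median = -1
Insert x = 28
Old length odd (7). Middle was index 3 = -1.
New length even (8). New median = avg of two middle elements.
x = 28: 6 elements are < x, 1 elements are > x.
New sorted list: [-15, -12, -11, -1, 4, 19, 28, 33]
New median = 3/2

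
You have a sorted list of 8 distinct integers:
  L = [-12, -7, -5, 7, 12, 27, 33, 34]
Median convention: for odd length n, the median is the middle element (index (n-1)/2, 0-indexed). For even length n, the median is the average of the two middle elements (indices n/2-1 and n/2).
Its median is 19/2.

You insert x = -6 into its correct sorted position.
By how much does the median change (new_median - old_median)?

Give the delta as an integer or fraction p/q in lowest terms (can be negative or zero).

Old median = 19/2
After inserting x = -6: new sorted = [-12, -7, -6, -5, 7, 12, 27, 33, 34]
New median = 7
Delta = 7 - 19/2 = -5/2

Answer: -5/2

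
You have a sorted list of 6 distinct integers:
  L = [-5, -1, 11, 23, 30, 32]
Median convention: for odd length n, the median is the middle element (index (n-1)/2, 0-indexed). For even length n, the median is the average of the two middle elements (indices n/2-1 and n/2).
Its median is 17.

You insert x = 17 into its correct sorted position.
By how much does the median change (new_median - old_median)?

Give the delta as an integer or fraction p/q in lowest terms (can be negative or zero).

Old median = 17
After inserting x = 17: new sorted = [-5, -1, 11, 17, 23, 30, 32]
New median = 17
Delta = 17 - 17 = 0

Answer: 0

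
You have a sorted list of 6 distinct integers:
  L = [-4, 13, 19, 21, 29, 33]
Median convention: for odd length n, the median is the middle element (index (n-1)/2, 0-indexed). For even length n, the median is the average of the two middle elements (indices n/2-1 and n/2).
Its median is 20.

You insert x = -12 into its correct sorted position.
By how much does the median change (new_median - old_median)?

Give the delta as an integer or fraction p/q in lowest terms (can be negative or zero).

Old median = 20
After inserting x = -12: new sorted = [-12, -4, 13, 19, 21, 29, 33]
New median = 19
Delta = 19 - 20 = -1

Answer: -1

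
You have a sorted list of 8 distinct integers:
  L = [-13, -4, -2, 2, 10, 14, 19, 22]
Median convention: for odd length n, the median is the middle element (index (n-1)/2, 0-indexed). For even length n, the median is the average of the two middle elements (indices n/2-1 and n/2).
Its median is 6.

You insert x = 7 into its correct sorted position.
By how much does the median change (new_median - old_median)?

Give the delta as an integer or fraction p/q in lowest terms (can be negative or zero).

Old median = 6
After inserting x = 7: new sorted = [-13, -4, -2, 2, 7, 10, 14, 19, 22]
New median = 7
Delta = 7 - 6 = 1

Answer: 1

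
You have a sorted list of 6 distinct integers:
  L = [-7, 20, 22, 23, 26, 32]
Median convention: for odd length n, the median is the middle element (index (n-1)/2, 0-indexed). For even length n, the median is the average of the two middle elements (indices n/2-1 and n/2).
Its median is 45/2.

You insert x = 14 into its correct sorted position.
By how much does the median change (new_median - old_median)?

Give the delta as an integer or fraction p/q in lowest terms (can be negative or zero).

Old median = 45/2
After inserting x = 14: new sorted = [-7, 14, 20, 22, 23, 26, 32]
New median = 22
Delta = 22 - 45/2 = -1/2

Answer: -1/2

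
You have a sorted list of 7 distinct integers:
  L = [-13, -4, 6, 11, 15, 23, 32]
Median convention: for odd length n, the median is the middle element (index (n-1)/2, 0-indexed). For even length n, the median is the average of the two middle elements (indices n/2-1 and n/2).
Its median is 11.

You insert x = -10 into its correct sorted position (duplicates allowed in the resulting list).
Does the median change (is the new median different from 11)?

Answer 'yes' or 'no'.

Answer: yes

Derivation:
Old median = 11
Insert x = -10
New median = 17/2
Changed? yes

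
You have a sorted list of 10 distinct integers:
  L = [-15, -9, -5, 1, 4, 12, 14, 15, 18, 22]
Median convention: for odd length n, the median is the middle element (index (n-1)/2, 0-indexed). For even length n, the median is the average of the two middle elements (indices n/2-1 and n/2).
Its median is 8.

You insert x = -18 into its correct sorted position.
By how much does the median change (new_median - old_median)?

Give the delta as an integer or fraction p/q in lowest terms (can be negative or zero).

Old median = 8
After inserting x = -18: new sorted = [-18, -15, -9, -5, 1, 4, 12, 14, 15, 18, 22]
New median = 4
Delta = 4 - 8 = -4

Answer: -4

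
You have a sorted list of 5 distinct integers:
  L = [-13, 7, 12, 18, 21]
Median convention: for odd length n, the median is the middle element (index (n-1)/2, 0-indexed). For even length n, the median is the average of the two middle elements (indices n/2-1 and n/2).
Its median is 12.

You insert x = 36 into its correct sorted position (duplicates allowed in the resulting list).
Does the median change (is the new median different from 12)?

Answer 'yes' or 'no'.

Answer: yes

Derivation:
Old median = 12
Insert x = 36
New median = 15
Changed? yes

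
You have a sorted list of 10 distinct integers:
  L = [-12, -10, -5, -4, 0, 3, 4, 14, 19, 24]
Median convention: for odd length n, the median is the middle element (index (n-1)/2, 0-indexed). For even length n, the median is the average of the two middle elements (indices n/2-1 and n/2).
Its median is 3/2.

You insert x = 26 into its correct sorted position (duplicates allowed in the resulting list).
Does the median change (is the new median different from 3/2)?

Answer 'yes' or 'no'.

Answer: yes

Derivation:
Old median = 3/2
Insert x = 26
New median = 3
Changed? yes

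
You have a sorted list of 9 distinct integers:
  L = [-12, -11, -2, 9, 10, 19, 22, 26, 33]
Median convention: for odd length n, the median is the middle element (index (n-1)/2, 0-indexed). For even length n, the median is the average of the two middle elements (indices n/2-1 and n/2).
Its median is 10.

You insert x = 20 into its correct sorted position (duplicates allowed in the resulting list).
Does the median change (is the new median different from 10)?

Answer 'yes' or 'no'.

Old median = 10
Insert x = 20
New median = 29/2
Changed? yes

Answer: yes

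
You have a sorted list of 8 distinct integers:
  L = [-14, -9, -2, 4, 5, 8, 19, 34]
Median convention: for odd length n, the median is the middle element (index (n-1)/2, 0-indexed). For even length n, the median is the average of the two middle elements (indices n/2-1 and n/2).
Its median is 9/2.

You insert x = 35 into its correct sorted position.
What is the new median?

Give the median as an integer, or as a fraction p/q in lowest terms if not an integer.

Answer: 5

Derivation:
Old list (sorted, length 8): [-14, -9, -2, 4, 5, 8, 19, 34]
Old median = 9/2
Insert x = 35
Old length even (8). Middle pair: indices 3,4 = 4,5.
New length odd (9). New median = single middle element.
x = 35: 8 elements are < x, 0 elements are > x.
New sorted list: [-14, -9, -2, 4, 5, 8, 19, 34, 35]
New median = 5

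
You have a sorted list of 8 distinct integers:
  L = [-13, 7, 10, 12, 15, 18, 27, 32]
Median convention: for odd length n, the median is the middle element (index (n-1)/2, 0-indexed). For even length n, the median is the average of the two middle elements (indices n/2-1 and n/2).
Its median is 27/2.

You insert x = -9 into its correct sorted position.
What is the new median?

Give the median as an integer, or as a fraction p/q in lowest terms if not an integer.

Old list (sorted, length 8): [-13, 7, 10, 12, 15, 18, 27, 32]
Old median = 27/2
Insert x = -9
Old length even (8). Middle pair: indices 3,4 = 12,15.
New length odd (9). New median = single middle element.
x = -9: 1 elements are < x, 7 elements are > x.
New sorted list: [-13, -9, 7, 10, 12, 15, 18, 27, 32]
New median = 12

Answer: 12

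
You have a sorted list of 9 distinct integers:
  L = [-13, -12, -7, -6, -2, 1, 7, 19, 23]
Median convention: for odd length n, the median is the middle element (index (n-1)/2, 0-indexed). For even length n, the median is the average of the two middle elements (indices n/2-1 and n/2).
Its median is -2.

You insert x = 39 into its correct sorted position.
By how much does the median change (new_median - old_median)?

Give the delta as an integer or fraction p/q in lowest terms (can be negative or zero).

Answer: 3/2

Derivation:
Old median = -2
After inserting x = 39: new sorted = [-13, -12, -7, -6, -2, 1, 7, 19, 23, 39]
New median = -1/2
Delta = -1/2 - -2 = 3/2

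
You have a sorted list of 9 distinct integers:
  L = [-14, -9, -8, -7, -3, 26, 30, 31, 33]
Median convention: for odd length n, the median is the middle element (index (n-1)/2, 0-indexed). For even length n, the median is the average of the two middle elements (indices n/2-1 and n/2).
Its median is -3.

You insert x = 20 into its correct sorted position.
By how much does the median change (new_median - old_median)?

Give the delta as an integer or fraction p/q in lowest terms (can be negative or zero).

Answer: 23/2

Derivation:
Old median = -3
After inserting x = 20: new sorted = [-14, -9, -8, -7, -3, 20, 26, 30, 31, 33]
New median = 17/2
Delta = 17/2 - -3 = 23/2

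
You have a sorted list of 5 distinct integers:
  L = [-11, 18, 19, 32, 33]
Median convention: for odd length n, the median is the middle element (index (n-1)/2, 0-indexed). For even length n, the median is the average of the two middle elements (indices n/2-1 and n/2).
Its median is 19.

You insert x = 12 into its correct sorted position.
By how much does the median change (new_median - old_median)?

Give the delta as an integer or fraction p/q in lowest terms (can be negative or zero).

Old median = 19
After inserting x = 12: new sorted = [-11, 12, 18, 19, 32, 33]
New median = 37/2
Delta = 37/2 - 19 = -1/2

Answer: -1/2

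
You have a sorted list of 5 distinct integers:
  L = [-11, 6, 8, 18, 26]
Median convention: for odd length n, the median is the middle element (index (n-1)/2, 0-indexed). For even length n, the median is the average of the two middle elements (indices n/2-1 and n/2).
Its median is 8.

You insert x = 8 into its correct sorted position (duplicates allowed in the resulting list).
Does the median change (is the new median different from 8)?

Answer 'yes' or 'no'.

Answer: no

Derivation:
Old median = 8
Insert x = 8
New median = 8
Changed? no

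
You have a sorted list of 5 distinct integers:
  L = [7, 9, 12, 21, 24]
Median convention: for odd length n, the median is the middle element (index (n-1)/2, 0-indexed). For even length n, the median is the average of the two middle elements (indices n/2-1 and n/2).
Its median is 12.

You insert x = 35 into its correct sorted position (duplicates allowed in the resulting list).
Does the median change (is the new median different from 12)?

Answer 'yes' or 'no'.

Answer: yes

Derivation:
Old median = 12
Insert x = 35
New median = 33/2
Changed? yes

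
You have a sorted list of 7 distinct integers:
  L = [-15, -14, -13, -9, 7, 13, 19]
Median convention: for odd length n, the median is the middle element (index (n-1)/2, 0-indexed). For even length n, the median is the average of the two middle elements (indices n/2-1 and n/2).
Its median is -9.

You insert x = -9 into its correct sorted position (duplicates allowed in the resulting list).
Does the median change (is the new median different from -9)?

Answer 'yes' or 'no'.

Answer: no

Derivation:
Old median = -9
Insert x = -9
New median = -9
Changed? no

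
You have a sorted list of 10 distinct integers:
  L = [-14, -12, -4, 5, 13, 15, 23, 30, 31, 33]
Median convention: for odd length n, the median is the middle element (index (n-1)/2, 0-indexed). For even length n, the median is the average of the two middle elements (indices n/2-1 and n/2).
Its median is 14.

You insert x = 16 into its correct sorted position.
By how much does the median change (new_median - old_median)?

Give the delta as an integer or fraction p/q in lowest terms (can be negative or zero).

Answer: 1

Derivation:
Old median = 14
After inserting x = 16: new sorted = [-14, -12, -4, 5, 13, 15, 16, 23, 30, 31, 33]
New median = 15
Delta = 15 - 14 = 1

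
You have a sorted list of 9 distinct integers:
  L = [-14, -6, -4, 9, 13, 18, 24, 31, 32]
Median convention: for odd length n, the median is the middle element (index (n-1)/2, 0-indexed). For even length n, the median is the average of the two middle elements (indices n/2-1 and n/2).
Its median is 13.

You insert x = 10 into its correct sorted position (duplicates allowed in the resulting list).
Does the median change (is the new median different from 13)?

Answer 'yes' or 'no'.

Old median = 13
Insert x = 10
New median = 23/2
Changed? yes

Answer: yes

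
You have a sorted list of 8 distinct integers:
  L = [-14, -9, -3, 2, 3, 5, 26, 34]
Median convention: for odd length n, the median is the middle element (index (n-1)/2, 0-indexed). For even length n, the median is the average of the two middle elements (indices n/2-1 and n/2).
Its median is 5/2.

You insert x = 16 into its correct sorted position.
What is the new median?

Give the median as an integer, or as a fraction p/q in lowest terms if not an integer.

Answer: 3

Derivation:
Old list (sorted, length 8): [-14, -9, -3, 2, 3, 5, 26, 34]
Old median = 5/2
Insert x = 16
Old length even (8). Middle pair: indices 3,4 = 2,3.
New length odd (9). New median = single middle element.
x = 16: 6 elements are < x, 2 elements are > x.
New sorted list: [-14, -9, -3, 2, 3, 5, 16, 26, 34]
New median = 3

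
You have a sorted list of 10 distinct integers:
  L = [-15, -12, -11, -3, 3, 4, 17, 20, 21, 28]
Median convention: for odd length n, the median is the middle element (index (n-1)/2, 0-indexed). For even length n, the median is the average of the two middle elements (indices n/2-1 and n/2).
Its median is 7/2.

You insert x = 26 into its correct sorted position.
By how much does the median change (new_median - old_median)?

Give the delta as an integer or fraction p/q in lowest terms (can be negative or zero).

Old median = 7/2
After inserting x = 26: new sorted = [-15, -12, -11, -3, 3, 4, 17, 20, 21, 26, 28]
New median = 4
Delta = 4 - 7/2 = 1/2

Answer: 1/2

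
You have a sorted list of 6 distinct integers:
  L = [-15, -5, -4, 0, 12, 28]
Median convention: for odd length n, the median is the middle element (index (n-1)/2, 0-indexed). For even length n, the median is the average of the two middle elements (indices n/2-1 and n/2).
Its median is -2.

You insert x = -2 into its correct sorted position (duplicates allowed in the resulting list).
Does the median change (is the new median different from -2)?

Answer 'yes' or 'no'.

Answer: no

Derivation:
Old median = -2
Insert x = -2
New median = -2
Changed? no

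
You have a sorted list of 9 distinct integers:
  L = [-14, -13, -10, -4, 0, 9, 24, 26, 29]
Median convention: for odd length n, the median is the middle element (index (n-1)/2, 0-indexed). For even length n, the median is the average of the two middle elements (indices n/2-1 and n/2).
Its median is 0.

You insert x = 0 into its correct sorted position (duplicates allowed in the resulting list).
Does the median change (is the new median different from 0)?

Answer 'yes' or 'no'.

Answer: no

Derivation:
Old median = 0
Insert x = 0
New median = 0
Changed? no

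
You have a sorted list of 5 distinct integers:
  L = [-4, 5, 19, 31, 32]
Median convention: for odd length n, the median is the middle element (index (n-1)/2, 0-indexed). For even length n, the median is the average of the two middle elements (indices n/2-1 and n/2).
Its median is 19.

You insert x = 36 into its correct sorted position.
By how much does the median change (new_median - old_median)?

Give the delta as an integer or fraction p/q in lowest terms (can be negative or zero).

Old median = 19
After inserting x = 36: new sorted = [-4, 5, 19, 31, 32, 36]
New median = 25
Delta = 25 - 19 = 6

Answer: 6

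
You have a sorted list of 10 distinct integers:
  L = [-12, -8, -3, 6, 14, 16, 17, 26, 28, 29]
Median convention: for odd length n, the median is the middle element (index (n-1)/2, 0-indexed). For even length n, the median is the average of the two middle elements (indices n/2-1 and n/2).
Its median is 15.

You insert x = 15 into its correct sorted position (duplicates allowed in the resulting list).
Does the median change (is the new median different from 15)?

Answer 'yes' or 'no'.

Old median = 15
Insert x = 15
New median = 15
Changed? no

Answer: no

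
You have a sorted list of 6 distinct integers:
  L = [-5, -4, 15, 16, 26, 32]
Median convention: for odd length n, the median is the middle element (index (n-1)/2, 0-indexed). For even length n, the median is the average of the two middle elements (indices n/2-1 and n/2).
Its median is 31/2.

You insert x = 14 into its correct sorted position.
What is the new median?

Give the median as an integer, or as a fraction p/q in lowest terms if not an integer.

Old list (sorted, length 6): [-5, -4, 15, 16, 26, 32]
Old median = 31/2
Insert x = 14
Old length even (6). Middle pair: indices 2,3 = 15,16.
New length odd (7). New median = single middle element.
x = 14: 2 elements are < x, 4 elements are > x.
New sorted list: [-5, -4, 14, 15, 16, 26, 32]
New median = 15

Answer: 15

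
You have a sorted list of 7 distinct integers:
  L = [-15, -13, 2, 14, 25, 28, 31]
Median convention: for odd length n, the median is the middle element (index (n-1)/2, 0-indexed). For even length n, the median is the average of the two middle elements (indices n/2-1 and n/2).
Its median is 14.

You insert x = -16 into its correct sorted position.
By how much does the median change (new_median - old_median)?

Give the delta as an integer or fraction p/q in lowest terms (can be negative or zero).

Answer: -6

Derivation:
Old median = 14
After inserting x = -16: new sorted = [-16, -15, -13, 2, 14, 25, 28, 31]
New median = 8
Delta = 8 - 14 = -6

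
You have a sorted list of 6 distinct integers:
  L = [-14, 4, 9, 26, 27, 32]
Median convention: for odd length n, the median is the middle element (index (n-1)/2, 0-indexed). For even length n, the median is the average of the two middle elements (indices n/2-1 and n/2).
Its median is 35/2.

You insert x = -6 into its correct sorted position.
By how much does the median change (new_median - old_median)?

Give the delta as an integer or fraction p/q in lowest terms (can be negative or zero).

Answer: -17/2

Derivation:
Old median = 35/2
After inserting x = -6: new sorted = [-14, -6, 4, 9, 26, 27, 32]
New median = 9
Delta = 9 - 35/2 = -17/2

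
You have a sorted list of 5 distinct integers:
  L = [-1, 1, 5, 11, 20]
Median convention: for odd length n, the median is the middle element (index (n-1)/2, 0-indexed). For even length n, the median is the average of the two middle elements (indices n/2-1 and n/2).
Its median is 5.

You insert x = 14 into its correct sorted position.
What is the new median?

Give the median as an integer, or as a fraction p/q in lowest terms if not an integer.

Old list (sorted, length 5): [-1, 1, 5, 11, 20]
Old median = 5
Insert x = 14
Old length odd (5). Middle was index 2 = 5.
New length even (6). New median = avg of two middle elements.
x = 14: 4 elements are < x, 1 elements are > x.
New sorted list: [-1, 1, 5, 11, 14, 20]
New median = 8

Answer: 8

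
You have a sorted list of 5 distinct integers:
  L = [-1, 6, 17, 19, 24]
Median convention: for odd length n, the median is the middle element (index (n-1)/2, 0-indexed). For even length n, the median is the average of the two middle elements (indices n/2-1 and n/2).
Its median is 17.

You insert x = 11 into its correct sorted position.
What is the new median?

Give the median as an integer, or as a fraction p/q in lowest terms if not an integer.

Old list (sorted, length 5): [-1, 6, 17, 19, 24]
Old median = 17
Insert x = 11
Old length odd (5). Middle was index 2 = 17.
New length even (6). New median = avg of two middle elements.
x = 11: 2 elements are < x, 3 elements are > x.
New sorted list: [-1, 6, 11, 17, 19, 24]
New median = 14

Answer: 14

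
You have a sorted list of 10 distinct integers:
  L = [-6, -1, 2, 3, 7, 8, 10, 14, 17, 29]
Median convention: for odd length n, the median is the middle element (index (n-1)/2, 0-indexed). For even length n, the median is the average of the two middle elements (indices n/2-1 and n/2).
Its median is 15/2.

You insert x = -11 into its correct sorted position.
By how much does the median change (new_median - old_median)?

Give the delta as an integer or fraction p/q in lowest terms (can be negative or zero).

Answer: -1/2

Derivation:
Old median = 15/2
After inserting x = -11: new sorted = [-11, -6, -1, 2, 3, 7, 8, 10, 14, 17, 29]
New median = 7
Delta = 7 - 15/2 = -1/2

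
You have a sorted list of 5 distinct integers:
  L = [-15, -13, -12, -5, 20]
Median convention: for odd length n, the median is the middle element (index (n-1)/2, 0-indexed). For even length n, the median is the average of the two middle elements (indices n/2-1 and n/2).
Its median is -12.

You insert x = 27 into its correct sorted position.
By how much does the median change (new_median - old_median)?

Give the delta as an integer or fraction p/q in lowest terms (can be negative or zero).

Answer: 7/2

Derivation:
Old median = -12
After inserting x = 27: new sorted = [-15, -13, -12, -5, 20, 27]
New median = -17/2
Delta = -17/2 - -12 = 7/2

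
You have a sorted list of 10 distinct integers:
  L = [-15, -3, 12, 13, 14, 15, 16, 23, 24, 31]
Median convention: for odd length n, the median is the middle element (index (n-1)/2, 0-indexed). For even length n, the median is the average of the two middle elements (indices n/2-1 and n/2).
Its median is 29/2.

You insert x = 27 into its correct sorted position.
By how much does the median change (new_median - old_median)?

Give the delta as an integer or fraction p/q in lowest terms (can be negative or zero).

Old median = 29/2
After inserting x = 27: new sorted = [-15, -3, 12, 13, 14, 15, 16, 23, 24, 27, 31]
New median = 15
Delta = 15 - 29/2 = 1/2

Answer: 1/2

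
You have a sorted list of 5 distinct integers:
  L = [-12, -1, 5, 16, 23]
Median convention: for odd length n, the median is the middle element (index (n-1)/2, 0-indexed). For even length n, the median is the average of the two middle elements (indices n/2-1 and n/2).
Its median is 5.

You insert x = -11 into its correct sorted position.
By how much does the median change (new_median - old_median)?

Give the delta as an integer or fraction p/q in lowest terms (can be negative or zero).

Answer: -3

Derivation:
Old median = 5
After inserting x = -11: new sorted = [-12, -11, -1, 5, 16, 23]
New median = 2
Delta = 2 - 5 = -3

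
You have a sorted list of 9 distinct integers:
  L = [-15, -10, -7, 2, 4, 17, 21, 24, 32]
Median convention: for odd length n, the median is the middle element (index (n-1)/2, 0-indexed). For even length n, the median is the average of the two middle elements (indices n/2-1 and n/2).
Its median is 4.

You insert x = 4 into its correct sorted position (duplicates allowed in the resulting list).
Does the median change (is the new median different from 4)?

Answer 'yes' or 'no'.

Answer: no

Derivation:
Old median = 4
Insert x = 4
New median = 4
Changed? no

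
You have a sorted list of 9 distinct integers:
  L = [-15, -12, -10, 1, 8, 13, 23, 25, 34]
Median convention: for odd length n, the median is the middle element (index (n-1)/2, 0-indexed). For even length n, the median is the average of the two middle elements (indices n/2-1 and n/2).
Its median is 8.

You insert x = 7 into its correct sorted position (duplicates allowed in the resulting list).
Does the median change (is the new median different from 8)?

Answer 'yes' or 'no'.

Old median = 8
Insert x = 7
New median = 15/2
Changed? yes

Answer: yes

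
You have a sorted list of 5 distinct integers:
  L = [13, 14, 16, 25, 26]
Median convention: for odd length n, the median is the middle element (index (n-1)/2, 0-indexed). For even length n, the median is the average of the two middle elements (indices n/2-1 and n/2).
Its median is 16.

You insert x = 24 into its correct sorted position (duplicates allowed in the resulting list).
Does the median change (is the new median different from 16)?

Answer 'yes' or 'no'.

Answer: yes

Derivation:
Old median = 16
Insert x = 24
New median = 20
Changed? yes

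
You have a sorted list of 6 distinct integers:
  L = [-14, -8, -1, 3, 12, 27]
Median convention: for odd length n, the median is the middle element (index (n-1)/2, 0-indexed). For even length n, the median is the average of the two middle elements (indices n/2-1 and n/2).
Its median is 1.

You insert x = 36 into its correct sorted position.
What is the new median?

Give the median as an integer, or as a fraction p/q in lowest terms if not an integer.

Old list (sorted, length 6): [-14, -8, -1, 3, 12, 27]
Old median = 1
Insert x = 36
Old length even (6). Middle pair: indices 2,3 = -1,3.
New length odd (7). New median = single middle element.
x = 36: 6 elements are < x, 0 elements are > x.
New sorted list: [-14, -8, -1, 3, 12, 27, 36]
New median = 3

Answer: 3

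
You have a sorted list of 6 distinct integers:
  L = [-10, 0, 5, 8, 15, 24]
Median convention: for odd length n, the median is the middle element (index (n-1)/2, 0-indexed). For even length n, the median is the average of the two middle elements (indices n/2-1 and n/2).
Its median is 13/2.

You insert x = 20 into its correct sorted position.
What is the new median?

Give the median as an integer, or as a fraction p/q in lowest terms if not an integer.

Answer: 8

Derivation:
Old list (sorted, length 6): [-10, 0, 5, 8, 15, 24]
Old median = 13/2
Insert x = 20
Old length even (6). Middle pair: indices 2,3 = 5,8.
New length odd (7). New median = single middle element.
x = 20: 5 elements are < x, 1 elements are > x.
New sorted list: [-10, 0, 5, 8, 15, 20, 24]
New median = 8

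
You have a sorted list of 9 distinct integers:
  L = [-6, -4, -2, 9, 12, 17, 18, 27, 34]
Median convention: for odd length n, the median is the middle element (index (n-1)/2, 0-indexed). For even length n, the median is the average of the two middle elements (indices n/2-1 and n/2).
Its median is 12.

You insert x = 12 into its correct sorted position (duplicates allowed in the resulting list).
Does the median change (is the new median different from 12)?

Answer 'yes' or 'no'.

Answer: no

Derivation:
Old median = 12
Insert x = 12
New median = 12
Changed? no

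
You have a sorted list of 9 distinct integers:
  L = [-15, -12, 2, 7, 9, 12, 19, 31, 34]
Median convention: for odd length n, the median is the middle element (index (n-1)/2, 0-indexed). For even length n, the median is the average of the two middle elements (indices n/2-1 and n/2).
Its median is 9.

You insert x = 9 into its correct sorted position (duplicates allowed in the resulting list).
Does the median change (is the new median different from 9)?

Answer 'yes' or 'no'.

Answer: no

Derivation:
Old median = 9
Insert x = 9
New median = 9
Changed? no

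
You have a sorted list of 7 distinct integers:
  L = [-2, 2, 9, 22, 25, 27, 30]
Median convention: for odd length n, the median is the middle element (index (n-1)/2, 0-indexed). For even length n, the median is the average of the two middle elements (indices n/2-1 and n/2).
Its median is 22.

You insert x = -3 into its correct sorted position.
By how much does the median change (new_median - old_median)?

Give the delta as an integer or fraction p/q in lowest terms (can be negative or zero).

Answer: -13/2

Derivation:
Old median = 22
After inserting x = -3: new sorted = [-3, -2, 2, 9, 22, 25, 27, 30]
New median = 31/2
Delta = 31/2 - 22 = -13/2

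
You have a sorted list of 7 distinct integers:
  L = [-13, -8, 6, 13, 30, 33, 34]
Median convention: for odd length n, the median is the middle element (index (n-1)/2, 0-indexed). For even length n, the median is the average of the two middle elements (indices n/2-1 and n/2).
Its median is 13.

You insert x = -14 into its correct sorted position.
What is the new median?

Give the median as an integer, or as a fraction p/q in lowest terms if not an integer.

Old list (sorted, length 7): [-13, -8, 6, 13, 30, 33, 34]
Old median = 13
Insert x = -14
Old length odd (7). Middle was index 3 = 13.
New length even (8). New median = avg of two middle elements.
x = -14: 0 elements are < x, 7 elements are > x.
New sorted list: [-14, -13, -8, 6, 13, 30, 33, 34]
New median = 19/2

Answer: 19/2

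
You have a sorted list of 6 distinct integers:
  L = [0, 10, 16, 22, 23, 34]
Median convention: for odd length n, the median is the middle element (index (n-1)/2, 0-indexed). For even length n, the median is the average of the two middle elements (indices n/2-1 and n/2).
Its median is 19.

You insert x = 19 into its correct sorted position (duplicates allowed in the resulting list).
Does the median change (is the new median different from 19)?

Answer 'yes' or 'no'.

Answer: no

Derivation:
Old median = 19
Insert x = 19
New median = 19
Changed? no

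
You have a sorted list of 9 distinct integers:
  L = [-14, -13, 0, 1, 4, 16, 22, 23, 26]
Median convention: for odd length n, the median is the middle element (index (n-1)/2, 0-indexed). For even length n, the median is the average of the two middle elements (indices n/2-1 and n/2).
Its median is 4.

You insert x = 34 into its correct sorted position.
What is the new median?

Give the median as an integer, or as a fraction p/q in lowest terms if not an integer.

Old list (sorted, length 9): [-14, -13, 0, 1, 4, 16, 22, 23, 26]
Old median = 4
Insert x = 34
Old length odd (9). Middle was index 4 = 4.
New length even (10). New median = avg of two middle elements.
x = 34: 9 elements are < x, 0 elements are > x.
New sorted list: [-14, -13, 0, 1, 4, 16, 22, 23, 26, 34]
New median = 10

Answer: 10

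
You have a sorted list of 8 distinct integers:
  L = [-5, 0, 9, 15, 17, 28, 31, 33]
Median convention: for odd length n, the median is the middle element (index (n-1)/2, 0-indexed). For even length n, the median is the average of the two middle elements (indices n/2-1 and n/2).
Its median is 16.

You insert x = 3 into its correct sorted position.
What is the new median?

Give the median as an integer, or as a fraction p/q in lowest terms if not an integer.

Old list (sorted, length 8): [-5, 0, 9, 15, 17, 28, 31, 33]
Old median = 16
Insert x = 3
Old length even (8). Middle pair: indices 3,4 = 15,17.
New length odd (9). New median = single middle element.
x = 3: 2 elements are < x, 6 elements are > x.
New sorted list: [-5, 0, 3, 9, 15, 17, 28, 31, 33]
New median = 15

Answer: 15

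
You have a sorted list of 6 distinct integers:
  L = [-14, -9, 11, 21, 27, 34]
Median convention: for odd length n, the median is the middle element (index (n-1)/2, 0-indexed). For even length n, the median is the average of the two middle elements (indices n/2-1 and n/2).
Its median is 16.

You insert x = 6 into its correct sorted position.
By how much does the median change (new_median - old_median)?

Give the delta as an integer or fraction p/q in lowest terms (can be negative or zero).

Answer: -5

Derivation:
Old median = 16
After inserting x = 6: new sorted = [-14, -9, 6, 11, 21, 27, 34]
New median = 11
Delta = 11 - 16 = -5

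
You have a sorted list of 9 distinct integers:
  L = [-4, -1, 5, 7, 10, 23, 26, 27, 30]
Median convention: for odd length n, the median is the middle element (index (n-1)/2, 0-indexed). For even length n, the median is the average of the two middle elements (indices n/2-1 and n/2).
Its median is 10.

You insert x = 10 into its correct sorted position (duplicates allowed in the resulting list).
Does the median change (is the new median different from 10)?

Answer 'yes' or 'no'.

Answer: no

Derivation:
Old median = 10
Insert x = 10
New median = 10
Changed? no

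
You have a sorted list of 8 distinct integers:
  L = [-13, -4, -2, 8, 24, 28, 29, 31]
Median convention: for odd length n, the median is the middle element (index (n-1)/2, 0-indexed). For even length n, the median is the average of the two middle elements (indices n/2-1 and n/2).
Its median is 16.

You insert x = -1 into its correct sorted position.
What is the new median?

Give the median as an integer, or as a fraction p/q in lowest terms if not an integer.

Old list (sorted, length 8): [-13, -4, -2, 8, 24, 28, 29, 31]
Old median = 16
Insert x = -1
Old length even (8). Middle pair: indices 3,4 = 8,24.
New length odd (9). New median = single middle element.
x = -1: 3 elements are < x, 5 elements are > x.
New sorted list: [-13, -4, -2, -1, 8, 24, 28, 29, 31]
New median = 8

Answer: 8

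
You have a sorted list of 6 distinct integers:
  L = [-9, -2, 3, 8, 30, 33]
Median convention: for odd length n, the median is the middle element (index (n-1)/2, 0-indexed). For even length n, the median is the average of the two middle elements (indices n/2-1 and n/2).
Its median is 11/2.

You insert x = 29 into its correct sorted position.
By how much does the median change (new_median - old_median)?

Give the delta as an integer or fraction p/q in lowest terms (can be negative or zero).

Answer: 5/2

Derivation:
Old median = 11/2
After inserting x = 29: new sorted = [-9, -2, 3, 8, 29, 30, 33]
New median = 8
Delta = 8 - 11/2 = 5/2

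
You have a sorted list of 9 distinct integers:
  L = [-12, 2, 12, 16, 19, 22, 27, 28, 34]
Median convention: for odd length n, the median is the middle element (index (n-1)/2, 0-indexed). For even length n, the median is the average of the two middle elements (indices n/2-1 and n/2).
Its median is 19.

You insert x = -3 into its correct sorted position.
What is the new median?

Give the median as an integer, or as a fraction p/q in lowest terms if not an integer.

Answer: 35/2

Derivation:
Old list (sorted, length 9): [-12, 2, 12, 16, 19, 22, 27, 28, 34]
Old median = 19
Insert x = -3
Old length odd (9). Middle was index 4 = 19.
New length even (10). New median = avg of two middle elements.
x = -3: 1 elements are < x, 8 elements are > x.
New sorted list: [-12, -3, 2, 12, 16, 19, 22, 27, 28, 34]
New median = 35/2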